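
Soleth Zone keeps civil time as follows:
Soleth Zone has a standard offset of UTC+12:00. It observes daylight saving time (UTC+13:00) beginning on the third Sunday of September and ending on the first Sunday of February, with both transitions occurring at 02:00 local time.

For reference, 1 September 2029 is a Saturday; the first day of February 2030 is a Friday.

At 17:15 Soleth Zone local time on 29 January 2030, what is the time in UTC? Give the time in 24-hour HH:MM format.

1 September 2029 is a Saturday, so the first Sunday is September 2 and the third is September 16.
1 February 2030 is a Friday, so the first Sunday is February 3.
29 January 2030 lies within the daylight-saving period (16 September 2029 – 3 February 2030), so Soleth Zone is on daylight time, UTC+13:00.
17:15 local − 13h = 04:15 UTC.

04:15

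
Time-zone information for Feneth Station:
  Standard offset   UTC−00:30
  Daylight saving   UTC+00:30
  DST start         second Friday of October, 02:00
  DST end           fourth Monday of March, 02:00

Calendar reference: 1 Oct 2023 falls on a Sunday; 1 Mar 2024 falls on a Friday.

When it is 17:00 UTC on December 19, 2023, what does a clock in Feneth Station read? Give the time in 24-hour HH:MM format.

17:30

1 October 2023 is a Sunday, so the first Friday is October 6 and the second is October 13.
1 March 2024 is a Friday, so the first Monday is March 4 and the fourth is March 25.
At the standard offset (UTC−00:30), 17:00 UTC − 0h30m = 16:30 Feneth Station standard time.
The standard-time date in Feneth Station, December 19, 2023, lies within the daylight-saving period (13 October 2023 – 25 March 2024), so Feneth Station is on daylight time, UTC+00:30.
17:00 UTC + 0h30m = 17:30 local.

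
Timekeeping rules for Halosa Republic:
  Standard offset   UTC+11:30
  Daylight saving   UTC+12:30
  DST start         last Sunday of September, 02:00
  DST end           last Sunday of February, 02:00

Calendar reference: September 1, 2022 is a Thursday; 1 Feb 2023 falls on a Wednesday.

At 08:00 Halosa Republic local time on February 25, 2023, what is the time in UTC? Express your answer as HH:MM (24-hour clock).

1 September 2022 is a Thursday, so Sundays fall on 4, 11, 18, 25; the last is September 25.
1 February 2023 is a Wednesday, so Sundays fall on 5, 12, 19, 26; the last is February 26.
February 25, 2023 falls between 25 September 2022 and 26 February 2023, so daylight saving is in effect and Halosa Republic is at UTC+12:30.
08:00 local − 12h30m = 19:30 UTC (rolling into the previous day, 24 February 2023).

19:30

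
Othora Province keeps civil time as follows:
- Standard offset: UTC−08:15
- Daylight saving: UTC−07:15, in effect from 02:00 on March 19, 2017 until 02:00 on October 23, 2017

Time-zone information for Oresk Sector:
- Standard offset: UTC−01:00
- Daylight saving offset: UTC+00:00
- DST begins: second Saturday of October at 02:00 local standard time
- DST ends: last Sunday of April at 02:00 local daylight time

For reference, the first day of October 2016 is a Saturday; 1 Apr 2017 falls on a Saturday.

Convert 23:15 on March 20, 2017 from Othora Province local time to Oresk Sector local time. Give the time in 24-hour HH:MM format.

Daylight saving runs 19 March – 23 October; March 20, 2017 is inside that window, so Othora Province is at UTC−07:15.
23:15 Othora Province + 7h15m = 06:30 UTC (rolling into the next day, 21 March 2017).
1 October 2016 is a Saturday, so the first Saturday is October 1 and the second is October 8.
1 April 2017 is a Saturday, so Sundays fall on 2, 9, 16, 23, 30; the last is April 30.
At the standard offset (UTC−01:00), 06:30 UTC − 1h = 05:30 Oresk Sector standard time.
Daylight saving runs 8 October 2016 – 30 April 2017; the standard-time date in Oresk Sector, March 21, 2017, is inside that window, so Oresk Sector is at UTC+00:00.
06:30 UTC + 0h = 06:30 Oresk Sector.

06:30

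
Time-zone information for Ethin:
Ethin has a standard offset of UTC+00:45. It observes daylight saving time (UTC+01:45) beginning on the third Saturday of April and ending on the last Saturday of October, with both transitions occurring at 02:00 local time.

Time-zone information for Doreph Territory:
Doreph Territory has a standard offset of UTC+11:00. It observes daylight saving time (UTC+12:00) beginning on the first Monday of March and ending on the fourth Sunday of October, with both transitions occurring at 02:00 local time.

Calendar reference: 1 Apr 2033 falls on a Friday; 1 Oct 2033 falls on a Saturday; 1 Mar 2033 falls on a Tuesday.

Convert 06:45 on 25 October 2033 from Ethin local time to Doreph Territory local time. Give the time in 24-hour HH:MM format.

16:00

1 April 2033 is a Friday, so the first Saturday is April 2 and the third is April 16.
1 October 2033 is a Saturday, so Saturdays fall on 1, 8, 15, 22, 29; the last is October 29.
25 October 2033 lies within the daylight-saving period (16 April – 29 October), so Ethin is on daylight time, UTC+01:45.
06:45 Ethin − 1h45m = 05:00 UTC.
1 March 2033 is a Tuesday, so the first Monday is March 7.
1 October 2033 is a Saturday, so the first Sunday is October 2 and the fourth is October 23.
At the standard offset (UTC+11:00), 05:00 UTC + 11h = 16:00 Doreph Territory standard time.
The standard-time date in Doreph Territory, 25 October 2033, does not fall between 7 March and 23 October, so daylight saving is not in effect and Doreph Territory is at UTC+11:00.
05:00 UTC + 11h = 16:00 Doreph Territory.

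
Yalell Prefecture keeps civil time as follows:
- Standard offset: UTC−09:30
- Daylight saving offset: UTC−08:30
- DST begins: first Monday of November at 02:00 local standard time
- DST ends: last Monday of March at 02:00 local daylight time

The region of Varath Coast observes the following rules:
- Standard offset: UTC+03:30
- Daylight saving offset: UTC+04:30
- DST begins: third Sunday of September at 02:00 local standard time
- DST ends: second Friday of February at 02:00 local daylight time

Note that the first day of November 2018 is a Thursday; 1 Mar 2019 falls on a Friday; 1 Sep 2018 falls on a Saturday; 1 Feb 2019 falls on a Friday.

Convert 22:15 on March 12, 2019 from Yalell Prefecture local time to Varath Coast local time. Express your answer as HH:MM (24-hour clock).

10:15

1 November 2018 is a Thursday, so the first Monday is November 5.
1 March 2019 is a Friday, so Mondays fall on 4, 11, 18, 25; the last is March 25.
March 12, 2019 lies within the daylight-saving period (5 November 2018 – 25 March 2019), so Yalell Prefecture is on daylight time, UTC−08:30.
22:15 Yalell Prefecture + 8h30m = 06:45 UTC (rolling into the next day, 13 March 2019).
1 September 2018 is a Saturday, so the first Sunday is September 2 and the third is September 16.
1 February 2019 is a Friday, so the first Friday is February 1 and the second is February 8.
At the standard offset (UTC+03:30), 06:45 UTC + 3h30m = 10:15 Varath Coast standard time.
The standard-time date in Varath Coast, March 13, 2019, is outside the daylight-saving period (16 September 2018 – 8 February 2019), so Varath Coast is on standard time, UTC+03:30.
06:45 UTC + 3h30m = 10:15 Varath Coast.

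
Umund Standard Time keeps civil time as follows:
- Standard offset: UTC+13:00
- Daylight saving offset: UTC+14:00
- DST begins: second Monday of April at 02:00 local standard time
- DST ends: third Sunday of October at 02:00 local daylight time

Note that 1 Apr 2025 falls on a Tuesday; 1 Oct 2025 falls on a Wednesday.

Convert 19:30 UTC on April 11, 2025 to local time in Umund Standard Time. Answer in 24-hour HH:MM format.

08:30

1 April 2025 is a Tuesday, so the first Monday is April 7 and the second is April 14.
1 October 2025 is a Wednesday, so the first Sunday is October 5 and the third is October 19.
At the standard offset (UTC+13:00), 19:30 UTC + 13h = 08:30 Umund Standard Time standard time (rolling into the next day, 12 April 2025).
The standard-time date in Umund Standard Time, April 12, 2025, is outside the daylight-saving period (14 April – 19 October), so Umund Standard Time is on standard time, UTC+13:00.
19:30 UTC + 13h = 08:30 local (rolling into the next day, 12 April 2025).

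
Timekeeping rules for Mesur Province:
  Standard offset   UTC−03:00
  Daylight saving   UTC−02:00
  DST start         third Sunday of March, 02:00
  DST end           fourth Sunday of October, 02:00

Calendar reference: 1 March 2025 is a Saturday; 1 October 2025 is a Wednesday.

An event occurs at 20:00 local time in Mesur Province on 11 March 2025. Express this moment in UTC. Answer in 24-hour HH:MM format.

23:00

1 March 2025 is a Saturday, so the first Sunday is March 2 and the third is March 16.
1 October 2025 is a Wednesday, so the first Sunday is October 5 and the fourth is October 26.
Daylight saving runs 16 March – 26 October; 11 March 2025 is outside that window, so Mesur Province is on standard time at UTC−03:00.
20:00 local + 3h = 23:00 UTC.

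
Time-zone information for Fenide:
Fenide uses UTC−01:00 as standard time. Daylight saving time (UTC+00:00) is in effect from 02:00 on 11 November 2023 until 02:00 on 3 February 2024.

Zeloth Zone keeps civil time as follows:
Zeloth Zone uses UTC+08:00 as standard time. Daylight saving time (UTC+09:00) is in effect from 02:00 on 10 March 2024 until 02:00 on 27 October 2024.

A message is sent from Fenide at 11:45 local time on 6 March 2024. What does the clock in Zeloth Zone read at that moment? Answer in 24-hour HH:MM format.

20:45

6 March 2024 does not fall between 11 November 2023 and 3 February 2024, so daylight saving is not in effect and Fenide is at UTC−01:00.
11:45 Fenide + 1h = 12:45 UTC.
At the standard offset (UTC+08:00), 12:45 UTC + 8h = 20:45 Zeloth Zone standard time.
The standard-time date in Zeloth Zone, 6 March 2024, does not fall between 10 March and 27 October, so daylight saving is not in effect and Zeloth Zone is at UTC+08:00.
12:45 UTC + 8h = 20:45 Zeloth Zone.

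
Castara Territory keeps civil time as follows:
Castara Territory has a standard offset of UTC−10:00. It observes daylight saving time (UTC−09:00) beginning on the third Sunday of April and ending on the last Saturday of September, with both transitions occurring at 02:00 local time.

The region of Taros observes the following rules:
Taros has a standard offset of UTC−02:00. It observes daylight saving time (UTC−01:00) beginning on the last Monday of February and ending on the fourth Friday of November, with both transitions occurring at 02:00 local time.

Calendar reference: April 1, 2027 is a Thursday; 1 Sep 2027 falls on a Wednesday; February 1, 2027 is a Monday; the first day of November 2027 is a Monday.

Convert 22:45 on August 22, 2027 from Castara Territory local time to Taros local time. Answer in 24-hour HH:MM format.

06:45

1 April 2027 is a Thursday, so the first Sunday is April 4 and the third is April 18.
1 September 2027 is a Wednesday, so Saturdays fall on 4, 11, 18, 25; the last is September 25.
August 22, 2027 falls between 18 April and 25 September, so daylight saving is in effect and Castara Territory is at UTC−09:00.
22:45 Castara Territory + 9h = 07:45 UTC (rolling into the next day, 23 August 2027).
1 February 2027 is a Monday, so Mondays fall on 1, 8, 15, 22; the last is February 22.
1 November 2027 is a Monday, so the first Friday is November 5 and the fourth is November 26.
At the standard offset (UTC−02:00), 07:45 UTC − 2h = 05:45 Taros standard time.
The standard-time date in Taros, August 23, 2027, falls between 22 February and 26 November, so daylight saving is in effect and Taros is at UTC−01:00.
07:45 UTC − 1h = 06:45 Taros.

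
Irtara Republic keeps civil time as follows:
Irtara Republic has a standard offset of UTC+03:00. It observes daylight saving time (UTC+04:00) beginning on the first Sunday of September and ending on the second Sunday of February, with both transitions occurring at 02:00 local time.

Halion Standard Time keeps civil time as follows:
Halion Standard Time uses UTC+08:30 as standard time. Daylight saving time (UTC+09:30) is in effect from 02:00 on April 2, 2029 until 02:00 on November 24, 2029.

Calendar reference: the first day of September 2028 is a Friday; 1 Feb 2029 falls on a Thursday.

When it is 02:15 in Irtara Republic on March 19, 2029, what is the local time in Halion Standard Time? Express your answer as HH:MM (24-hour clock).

07:45

1 September 2028 is a Friday, so the first Sunday is September 3.
1 February 2029 is a Thursday, so the first Sunday is February 4 and the second is February 11.
March 19, 2029 does not fall between 3 September 2028 and 11 February 2029, so daylight saving is not in effect and Irtara Republic is at UTC+03:00.
02:15 Irtara Republic − 3h = 23:15 UTC (rolling into the previous day, 18 March 2029).
At the standard offset (UTC+08:30), 23:15 UTC + 8h30m = 07:45 Halion Standard Time standard time (rolling into the next day, 19 March 2029).
The standard-time date in Halion Standard Time, March 19, 2029, is outside the daylight-saving period (2 April – 24 November), so Halion Standard Time is on standard time, UTC+08:30.
23:15 UTC + 8h30m = 07:45 Halion Standard Time (rolling into the next day, 19 March 2029).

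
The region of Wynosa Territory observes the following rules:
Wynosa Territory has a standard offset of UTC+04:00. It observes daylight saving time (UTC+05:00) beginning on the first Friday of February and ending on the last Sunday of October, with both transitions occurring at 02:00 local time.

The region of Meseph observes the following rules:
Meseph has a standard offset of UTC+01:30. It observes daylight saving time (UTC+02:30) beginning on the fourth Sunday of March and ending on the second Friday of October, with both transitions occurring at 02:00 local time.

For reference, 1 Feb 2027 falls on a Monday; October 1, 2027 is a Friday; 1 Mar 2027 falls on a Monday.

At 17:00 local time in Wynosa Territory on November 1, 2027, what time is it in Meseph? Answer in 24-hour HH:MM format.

14:30

1 February 2027 is a Monday, so the first Friday is February 5.
1 October 2027 is a Friday, so Sundays fall on 3, 10, 17, 24, 31; the last is October 31.
November 1, 2027 does not fall between 5 February and 31 October, so daylight saving is not in effect and Wynosa Territory is at UTC+04:00.
17:00 Wynosa Territory − 4h = 13:00 UTC.
1 March 2027 is a Monday, so the first Sunday is March 7 and the fourth is March 28.
1 October 2027 is a Friday, so the first Friday is October 1 and the second is October 8.
At the standard offset (UTC+01:30), 13:00 UTC + 1h30m = 14:30 Meseph standard time.
The standard-time date in Meseph, November 1, 2027, does not fall between 28 March and 8 October, so daylight saving is not in effect and Meseph is at UTC+01:30.
13:00 UTC + 1h30m = 14:30 Meseph.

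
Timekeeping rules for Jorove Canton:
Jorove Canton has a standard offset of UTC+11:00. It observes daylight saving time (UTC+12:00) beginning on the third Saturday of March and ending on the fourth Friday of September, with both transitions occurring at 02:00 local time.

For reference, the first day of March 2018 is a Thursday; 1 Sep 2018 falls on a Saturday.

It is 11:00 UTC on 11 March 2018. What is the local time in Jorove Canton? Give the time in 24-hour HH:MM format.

1 March 2018 is a Thursday, so the first Saturday is March 3 and the third is March 17.
1 September 2018 is a Saturday, so the first Friday is September 7 and the fourth is September 28.
At the standard offset (UTC+11:00), 11:00 UTC + 11h = 22:00 Jorove Canton standard time.
The standard-time date in Jorove Canton, 11 March 2018, is outside the daylight-saving period (17 March – 28 September), so Jorove Canton is on standard time, UTC+11:00.
11:00 UTC + 11h = 22:00 local.

22:00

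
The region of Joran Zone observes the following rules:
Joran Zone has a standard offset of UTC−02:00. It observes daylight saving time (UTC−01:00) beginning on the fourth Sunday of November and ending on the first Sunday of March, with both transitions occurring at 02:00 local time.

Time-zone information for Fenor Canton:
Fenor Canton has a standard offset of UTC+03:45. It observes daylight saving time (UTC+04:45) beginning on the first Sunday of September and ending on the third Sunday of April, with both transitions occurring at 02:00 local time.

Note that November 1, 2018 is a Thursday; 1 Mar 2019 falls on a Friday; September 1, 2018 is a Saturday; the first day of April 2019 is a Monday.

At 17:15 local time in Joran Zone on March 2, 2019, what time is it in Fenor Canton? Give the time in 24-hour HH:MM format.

23:00

1 November 2018 is a Thursday, so the first Sunday is November 4 and the fourth is November 25.
1 March 2019 is a Friday, so the first Sunday is March 3.
Daylight saving runs 25 November 2018 – 3 March 2019; March 2, 2019 is inside that window, so Joran Zone is at UTC−01:00.
17:15 Joran Zone + 1h = 18:15 UTC.
1 September 2018 is a Saturday, so the first Sunday is September 2.
1 April 2019 is a Monday, so the first Sunday is April 7 and the third is April 21.
At the standard offset (UTC+03:45), 18:15 UTC + 3h45m = 22:00 Fenor Canton standard time.
Daylight saving runs 2 September 2018 – 21 April 2019; the standard-time date in Fenor Canton, March 2, 2019, is inside that window, so Fenor Canton is at UTC+04:45.
18:15 UTC + 4h45m = 23:00 Fenor Canton.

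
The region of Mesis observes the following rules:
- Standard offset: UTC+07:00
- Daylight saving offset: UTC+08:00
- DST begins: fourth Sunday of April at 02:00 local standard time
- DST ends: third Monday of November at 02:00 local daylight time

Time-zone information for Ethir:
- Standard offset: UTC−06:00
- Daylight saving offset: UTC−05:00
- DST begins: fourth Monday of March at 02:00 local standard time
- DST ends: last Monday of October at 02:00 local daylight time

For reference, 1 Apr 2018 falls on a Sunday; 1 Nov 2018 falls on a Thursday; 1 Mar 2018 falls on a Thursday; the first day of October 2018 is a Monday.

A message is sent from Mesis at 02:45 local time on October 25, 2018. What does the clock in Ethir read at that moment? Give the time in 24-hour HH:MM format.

13:45

1 April 2018 is a Sunday, so the first Sunday is April 1 and the fourth is April 22.
1 November 2018 is a Thursday, so the first Monday is November 5 and the third is November 19.
October 25, 2018 lies within the daylight-saving period (22 April – 19 November), so Mesis is on daylight time, UTC+08:00.
02:45 Mesis − 8h = 18:45 UTC (rolling into the previous day, 24 October 2018).
1 March 2018 is a Thursday, so the first Monday is March 5 and the fourth is March 26.
1 October 2018 is a Monday, so Mondays fall on 1, 8, 15, 22, 29; the last is October 29.
At the standard offset (UTC−06:00), 18:45 UTC − 6h = 12:45 Ethir standard time.
Daylight saving runs 26 March – 29 October; the standard-time date in Ethir, October 24, 2018, is inside that window, so Ethir is at UTC−05:00.
18:45 UTC − 5h = 13:45 Ethir.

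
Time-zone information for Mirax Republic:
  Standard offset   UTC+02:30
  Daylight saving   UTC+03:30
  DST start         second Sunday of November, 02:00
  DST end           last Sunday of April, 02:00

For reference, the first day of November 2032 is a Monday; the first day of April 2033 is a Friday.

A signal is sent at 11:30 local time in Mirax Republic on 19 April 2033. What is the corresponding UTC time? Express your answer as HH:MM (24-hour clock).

08:00

1 November 2032 is a Monday, so the first Sunday is November 7 and the second is November 14.
1 April 2033 is a Friday, so Sundays fall on 3, 10, 17, 24; the last is April 24.
19 April 2033 falls between 14 November 2032 and 24 April 2033, so daylight saving is in effect and Mirax Republic is at UTC+03:30.
11:30 local − 3h30m = 08:00 UTC.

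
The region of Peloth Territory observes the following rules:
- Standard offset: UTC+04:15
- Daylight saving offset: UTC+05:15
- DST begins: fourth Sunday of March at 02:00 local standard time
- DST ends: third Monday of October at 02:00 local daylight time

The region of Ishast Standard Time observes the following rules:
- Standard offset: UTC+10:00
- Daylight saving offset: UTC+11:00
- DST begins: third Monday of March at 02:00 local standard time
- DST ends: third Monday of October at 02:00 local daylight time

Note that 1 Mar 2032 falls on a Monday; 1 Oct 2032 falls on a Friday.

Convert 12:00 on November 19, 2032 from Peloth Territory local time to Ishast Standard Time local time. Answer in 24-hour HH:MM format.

1 March 2032 is a Monday, so the first Sunday is March 7 and the fourth is March 28.
1 October 2032 is a Friday, so the first Monday is October 4 and the third is October 18.
November 19, 2032 does not fall between 28 March and 18 October, so daylight saving is not in effect and Peloth Territory is at UTC+04:15.
12:00 Peloth Territory − 4h15m = 07:45 UTC.
1 March 2032 is a Monday, so the first Monday is March 1 and the third is March 15.
1 October 2032 is a Friday, so the first Monday is October 4 and the third is October 18.
At the standard offset (UTC+10:00), 07:45 UTC + 10h = 17:45 Ishast Standard Time standard time.
The standard-time date in Ishast Standard Time, November 19, 2032, does not fall between 15 March and 18 October, so daylight saving is not in effect and Ishast Standard Time is at UTC+10:00.
07:45 UTC + 10h = 17:45 Ishast Standard Time.

17:45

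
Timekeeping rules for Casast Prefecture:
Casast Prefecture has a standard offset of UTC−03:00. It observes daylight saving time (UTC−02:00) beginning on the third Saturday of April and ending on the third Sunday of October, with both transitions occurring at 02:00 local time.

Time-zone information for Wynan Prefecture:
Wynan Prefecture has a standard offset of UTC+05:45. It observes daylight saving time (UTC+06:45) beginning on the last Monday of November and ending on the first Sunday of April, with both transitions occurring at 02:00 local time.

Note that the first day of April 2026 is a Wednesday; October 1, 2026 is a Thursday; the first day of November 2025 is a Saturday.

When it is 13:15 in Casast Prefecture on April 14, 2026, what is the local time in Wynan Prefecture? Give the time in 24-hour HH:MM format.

1 April 2026 is a Wednesday, so the first Saturday is April 4 and the third is April 18.
1 October 2026 is a Thursday, so the first Sunday is October 4 and the third is October 18.
April 14, 2026 is outside the daylight-saving period (18 April – 18 October), so Casast Prefecture is on standard time, UTC−03:00.
13:15 Casast Prefecture + 3h = 16:15 UTC.
1 November 2025 is a Saturday, so Mondays fall on 3, 10, 17, 24; the last is November 24.
1 April 2026 is a Wednesday, so the first Sunday is April 5.
At the standard offset (UTC+05:45), 16:15 UTC + 5h45m = 22:00 Wynan Prefecture standard time.
The standard-time date in Wynan Prefecture, April 14, 2026, is outside the daylight-saving period (24 November 2025 – 5 April 2026), so Wynan Prefecture is on standard time, UTC+05:45.
16:15 UTC + 5h45m = 22:00 Wynan Prefecture.

22:00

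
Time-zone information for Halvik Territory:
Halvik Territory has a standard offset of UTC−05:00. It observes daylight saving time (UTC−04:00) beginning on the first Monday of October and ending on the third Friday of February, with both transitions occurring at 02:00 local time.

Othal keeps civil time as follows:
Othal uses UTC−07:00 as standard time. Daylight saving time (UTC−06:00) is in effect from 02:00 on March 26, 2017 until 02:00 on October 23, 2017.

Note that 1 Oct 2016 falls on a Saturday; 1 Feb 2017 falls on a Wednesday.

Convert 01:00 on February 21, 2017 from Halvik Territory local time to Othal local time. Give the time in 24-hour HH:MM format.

1 October 2016 is a Saturday, so the first Monday is October 3.
1 February 2017 is a Wednesday, so the first Friday is February 3 and the third is February 17.
Daylight saving runs 3 October 2016 – 17 February 2017; February 21, 2017 is outside that window, so Halvik Territory is on standard time at UTC−05:00.
01:00 Halvik Territory + 5h = 06:00 UTC.
At the standard offset (UTC−07:00), 06:00 UTC − 7h = 23:00 Othal standard time (rolling into the previous day, 20 February 2017).
Daylight saving runs 26 March – 23 October; the standard-time date in Othal, February 20, 2017, is outside that window, so Othal is on standard time at UTC−07:00.
06:00 UTC − 7h = 23:00 Othal (rolling into the previous day, 20 February 2017).

23:00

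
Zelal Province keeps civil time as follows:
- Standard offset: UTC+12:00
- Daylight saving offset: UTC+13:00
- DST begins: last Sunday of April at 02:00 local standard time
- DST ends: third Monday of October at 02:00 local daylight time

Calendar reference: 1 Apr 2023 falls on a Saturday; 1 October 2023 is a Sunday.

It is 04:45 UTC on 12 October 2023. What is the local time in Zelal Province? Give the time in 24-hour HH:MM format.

1 April 2023 is a Saturday, so Sundays fall on 2, 9, 16, 23, 30; the last is April 30.
1 October 2023 is a Sunday, so the first Monday is October 2 and the third is October 16.
At the standard offset (UTC+12:00), 04:45 UTC + 12h = 16:45 Zelal Province standard time.
Daylight saving runs 30 April – 16 October; the standard-time date in Zelal Province, 12 October 2023, is inside that window, so Zelal Province is at UTC+13:00.
04:45 UTC + 13h = 17:45 local.

17:45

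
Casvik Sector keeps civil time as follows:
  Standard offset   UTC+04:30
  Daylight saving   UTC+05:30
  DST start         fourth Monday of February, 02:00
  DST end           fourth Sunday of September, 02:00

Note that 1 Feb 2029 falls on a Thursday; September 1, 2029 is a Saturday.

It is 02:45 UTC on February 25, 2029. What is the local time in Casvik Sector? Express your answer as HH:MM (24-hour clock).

07:15

1 February 2029 is a Thursday, so the first Monday is February 5 and the fourth is February 26.
1 September 2029 is a Saturday, so the first Sunday is September 2 and the fourth is September 23.
At the standard offset (UTC+04:30), 02:45 UTC + 4h30m = 07:15 Casvik Sector standard time.
Daylight saving runs 26 February – 23 September; the standard-time date in Casvik Sector, February 25, 2029, is outside that window, so Casvik Sector is on standard time at UTC+04:30.
02:45 UTC + 4h30m = 07:15 local.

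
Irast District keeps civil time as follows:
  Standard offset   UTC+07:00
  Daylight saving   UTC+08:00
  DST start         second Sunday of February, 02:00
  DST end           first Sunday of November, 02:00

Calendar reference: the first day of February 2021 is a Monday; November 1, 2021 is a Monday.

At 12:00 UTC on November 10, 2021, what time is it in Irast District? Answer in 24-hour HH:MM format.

1 February 2021 is a Monday, so the first Sunday is February 7 and the second is February 14.
1 November 2021 is a Monday, so the first Sunday is November 7.
At the standard offset (UTC+07:00), 12:00 UTC + 7h = 19:00 Irast District standard time.
Daylight saving runs 14 February – 7 November; the standard-time date in Irast District, November 10, 2021, is outside that window, so Irast District is on standard time at UTC+07:00.
12:00 UTC + 7h = 19:00 local.

19:00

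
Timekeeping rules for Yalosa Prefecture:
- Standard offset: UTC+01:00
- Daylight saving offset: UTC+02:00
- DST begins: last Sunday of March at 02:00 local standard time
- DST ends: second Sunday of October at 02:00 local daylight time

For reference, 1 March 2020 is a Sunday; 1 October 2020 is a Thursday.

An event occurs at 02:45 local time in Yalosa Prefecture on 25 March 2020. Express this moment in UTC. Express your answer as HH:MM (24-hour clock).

01:45

1 March 2020 is a Sunday, so Sundays fall on 1, 8, 15, 22, 29; the last is March 29.
1 October 2020 is a Thursday, so the first Sunday is October 4 and the second is October 11.
25 March 2020 does not fall between 29 March and 11 October, so daylight saving is not in effect and Yalosa Prefecture is at UTC+01:00.
02:45 local − 1h = 01:45 UTC.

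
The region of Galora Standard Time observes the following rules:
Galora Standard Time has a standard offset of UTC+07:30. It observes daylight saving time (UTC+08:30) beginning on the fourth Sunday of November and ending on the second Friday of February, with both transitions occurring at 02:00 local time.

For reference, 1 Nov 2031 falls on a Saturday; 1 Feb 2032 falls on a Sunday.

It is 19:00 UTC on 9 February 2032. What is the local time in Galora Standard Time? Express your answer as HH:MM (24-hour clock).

03:30

1 November 2031 is a Saturday, so the first Sunday is November 2 and the fourth is November 23.
1 February 2032 is a Sunday, so the first Friday is February 6 and the second is February 13.
At the standard offset (UTC+07:30), 19:00 UTC + 7h30m = 02:30 Galora Standard Time standard time (rolling into the next day, 10 February 2032).
The standard-time date in Galora Standard Time, 10 February 2032, lies within the daylight-saving period (23 November 2031 – 13 February 2032), so Galora Standard Time is on daylight time, UTC+08:30.
19:00 UTC + 8h30m = 03:30 local (rolling into the next day, 10 February 2032).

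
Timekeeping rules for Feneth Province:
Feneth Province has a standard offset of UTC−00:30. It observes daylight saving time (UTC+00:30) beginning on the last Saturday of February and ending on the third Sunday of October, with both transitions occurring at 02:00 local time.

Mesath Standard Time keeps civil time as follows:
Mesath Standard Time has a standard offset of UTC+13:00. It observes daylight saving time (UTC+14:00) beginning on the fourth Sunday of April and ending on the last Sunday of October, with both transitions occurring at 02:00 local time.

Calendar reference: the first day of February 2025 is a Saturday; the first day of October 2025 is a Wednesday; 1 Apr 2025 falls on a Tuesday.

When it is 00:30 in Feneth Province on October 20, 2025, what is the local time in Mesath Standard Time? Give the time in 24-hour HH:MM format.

15:00

1 February 2025 is a Saturday, so Saturdays fall on 1, 8, 15, 22; the last is February 22.
1 October 2025 is a Wednesday, so the first Sunday is October 5 and the third is October 19.
October 20, 2025 is outside the daylight-saving period (22 February – 19 October), so Feneth Province is on standard time, UTC−00:30.
00:30 Feneth Province + 0h30m = 01:00 UTC.
1 April 2025 is a Tuesday, so the first Sunday is April 6 and the fourth is April 27.
1 October 2025 is a Wednesday, so Sundays fall on 5, 12, 19, 26; the last is October 26.
At the standard offset (UTC+13:00), 01:00 UTC + 13h = 14:00 Mesath Standard Time standard time.
Daylight saving runs 27 April – 26 October; the standard-time date in Mesath Standard Time, October 20, 2025, is inside that window, so Mesath Standard Time is at UTC+14:00.
01:00 UTC + 14h = 15:00 Mesath Standard Time.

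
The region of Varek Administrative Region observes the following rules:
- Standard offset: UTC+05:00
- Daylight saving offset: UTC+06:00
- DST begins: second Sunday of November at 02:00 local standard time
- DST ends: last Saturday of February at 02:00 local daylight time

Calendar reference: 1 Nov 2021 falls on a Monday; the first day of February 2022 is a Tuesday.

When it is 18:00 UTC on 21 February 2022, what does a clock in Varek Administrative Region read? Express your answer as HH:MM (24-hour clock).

00:00

1 November 2021 is a Monday, so the first Sunday is November 7 and the second is November 14.
1 February 2022 is a Tuesday, so Saturdays fall on 5, 12, 19, 26; the last is February 26.
At the standard offset (UTC+05:00), 18:00 UTC + 5h = 23:00 Varek Administrative Region standard time.
The standard-time date in Varek Administrative Region, 21 February 2022, lies within the daylight-saving period (14 November 2021 – 26 February 2022), so Varek Administrative Region is on daylight time, UTC+06:00.
18:00 UTC + 6h = 00:00 local (rolling into the next day, 22 February 2022).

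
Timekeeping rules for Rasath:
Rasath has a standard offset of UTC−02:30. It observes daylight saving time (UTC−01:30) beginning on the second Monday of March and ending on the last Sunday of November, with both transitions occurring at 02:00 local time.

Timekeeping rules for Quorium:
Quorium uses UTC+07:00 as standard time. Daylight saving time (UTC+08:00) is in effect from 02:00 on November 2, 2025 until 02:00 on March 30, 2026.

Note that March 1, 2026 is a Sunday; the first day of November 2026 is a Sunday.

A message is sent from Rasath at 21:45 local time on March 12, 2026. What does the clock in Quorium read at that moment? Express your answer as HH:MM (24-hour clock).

07:15

1 March 2026 is a Sunday, so the first Monday is March 2 and the second is March 9.
1 November 2026 is a Sunday, so Sundays fall on 1, 8, 15, 22, 29; the last is November 29.
March 12, 2026 falls between 9 March and 29 November, so daylight saving is in effect and Rasath is at UTC−01:30.
21:45 Rasath + 1h30m = 23:15 UTC.
At the standard offset (UTC+07:00), 23:15 UTC + 7h = 06:15 Quorium standard time (rolling into the next day, 13 March 2026).
The standard-time date in Quorium, March 13, 2026, falls between 2 November 2025 and 30 March 2026, so daylight saving is in effect and Quorium is at UTC+08:00.
23:15 UTC + 8h = 07:15 Quorium (rolling into the next day, 13 March 2026).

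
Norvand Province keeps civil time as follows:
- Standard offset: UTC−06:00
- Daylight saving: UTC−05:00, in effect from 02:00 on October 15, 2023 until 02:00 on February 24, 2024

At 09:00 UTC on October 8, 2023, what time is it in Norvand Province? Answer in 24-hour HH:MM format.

03:00

At the standard offset (UTC−06:00), 09:00 UTC − 6h = 03:00 Norvand Province standard time.
The standard-time date in Norvand Province, October 8, 2023, is outside the daylight-saving period (15 October 2023 – 24 February 2024), so Norvand Province is on standard time, UTC−06:00.
09:00 UTC − 6h = 03:00 local.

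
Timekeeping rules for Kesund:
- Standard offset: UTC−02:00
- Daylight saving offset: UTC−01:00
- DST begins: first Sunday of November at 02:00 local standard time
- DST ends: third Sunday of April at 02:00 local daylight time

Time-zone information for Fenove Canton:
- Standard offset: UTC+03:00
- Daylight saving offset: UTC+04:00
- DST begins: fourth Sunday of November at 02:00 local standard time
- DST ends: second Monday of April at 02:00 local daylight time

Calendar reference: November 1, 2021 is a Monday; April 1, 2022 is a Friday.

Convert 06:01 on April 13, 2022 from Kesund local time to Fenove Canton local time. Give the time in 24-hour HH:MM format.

10:01

1 November 2021 is a Monday, so the first Sunday is November 7.
1 April 2022 is a Friday, so the first Sunday is April 3 and the third is April 17.
April 13, 2022 falls between 7 November 2021 and 17 April 2022, so daylight saving is in effect and Kesund is at UTC−01:00.
06:01 Kesund + 1h = 07:01 UTC.
1 November 2021 is a Monday, so the first Sunday is November 7 and the fourth is November 28.
1 April 2022 is a Friday, so the first Monday is April 4 and the second is April 11.
At the standard offset (UTC+03:00), 07:01 UTC + 3h = 10:01 Fenove Canton standard time.
The standard-time date in Fenove Canton, April 13, 2022, is outside the daylight-saving period (28 November 2021 – 11 April 2022), so Fenove Canton is on standard time, UTC+03:00.
07:01 UTC + 3h = 10:01 Fenove Canton.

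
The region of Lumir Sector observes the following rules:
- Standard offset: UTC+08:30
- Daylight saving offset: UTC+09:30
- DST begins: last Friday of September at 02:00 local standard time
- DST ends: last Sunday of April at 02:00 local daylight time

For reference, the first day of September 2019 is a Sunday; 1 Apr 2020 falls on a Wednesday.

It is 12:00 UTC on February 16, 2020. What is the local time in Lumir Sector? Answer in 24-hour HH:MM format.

1 September 2019 is a Sunday, so Fridays fall on 6, 13, 20, 27; the last is September 27.
1 April 2020 is a Wednesday, so Sundays fall on 5, 12, 19, 26; the last is April 26.
At the standard offset (UTC+08:30), 12:00 UTC + 8h30m = 20:30 Lumir Sector standard time.
Daylight saving runs 27 September 2019 – 26 April 2020; the standard-time date in Lumir Sector, February 16, 2020, is inside that window, so Lumir Sector is at UTC+09:30.
12:00 UTC + 9h30m = 21:30 local.

21:30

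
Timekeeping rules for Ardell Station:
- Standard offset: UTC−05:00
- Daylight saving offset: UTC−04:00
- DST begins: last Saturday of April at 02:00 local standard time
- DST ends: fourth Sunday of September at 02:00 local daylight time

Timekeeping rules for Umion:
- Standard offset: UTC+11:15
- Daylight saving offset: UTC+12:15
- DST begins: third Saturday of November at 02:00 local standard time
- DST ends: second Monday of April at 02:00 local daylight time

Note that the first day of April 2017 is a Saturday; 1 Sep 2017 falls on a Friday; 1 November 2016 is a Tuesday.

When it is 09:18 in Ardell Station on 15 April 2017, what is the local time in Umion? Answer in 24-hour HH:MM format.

01:33

1 April 2017 is a Saturday, so Saturdays fall on 1, 8, 15, 22, 29; the last is April 29.
1 September 2017 is a Friday, so the first Sunday is September 3 and the fourth is September 24.
15 April 2017 is outside the daylight-saving period (29 April – 24 September), so Ardell Station is on standard time, UTC−05:00.
09:18 Ardell Station + 5h = 14:18 UTC.
1 November 2016 is a Tuesday, so the first Saturday is November 5 and the third is November 19.
1 April 2017 is a Saturday, so the first Monday is April 3 and the second is April 10.
At the standard offset (UTC+11:15), 14:18 UTC + 11h15m = 01:33 Umion standard time (rolling into the next day, 16 April 2017).
The standard-time date in Umion, 16 April 2017, is outside the daylight-saving period (19 November 2016 – 10 April 2017), so Umion is on standard time, UTC+11:15.
14:18 UTC + 11h15m = 01:33 Umion (rolling into the next day, 16 April 2017).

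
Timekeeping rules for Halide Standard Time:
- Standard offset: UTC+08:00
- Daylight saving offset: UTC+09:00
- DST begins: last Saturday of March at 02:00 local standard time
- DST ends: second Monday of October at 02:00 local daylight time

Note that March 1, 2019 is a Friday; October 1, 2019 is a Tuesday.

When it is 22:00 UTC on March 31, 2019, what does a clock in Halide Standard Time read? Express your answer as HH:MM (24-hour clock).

07:00

1 March 2019 is a Friday, so Saturdays fall on 2, 9, 16, 23, 30; the last is March 30.
1 October 2019 is a Tuesday, so the first Monday is October 7 and the second is October 14.
At the standard offset (UTC+08:00), 22:00 UTC + 8h = 06:00 Halide Standard Time standard time (rolling into the next day, 1 April 2019).
The standard-time date in Halide Standard Time, April 1, 2019, lies within the daylight-saving period (30 March – 14 October), so Halide Standard Time is on daylight time, UTC+09:00.
22:00 UTC + 9h = 07:00 local (rolling into the next day, 1 April 2019).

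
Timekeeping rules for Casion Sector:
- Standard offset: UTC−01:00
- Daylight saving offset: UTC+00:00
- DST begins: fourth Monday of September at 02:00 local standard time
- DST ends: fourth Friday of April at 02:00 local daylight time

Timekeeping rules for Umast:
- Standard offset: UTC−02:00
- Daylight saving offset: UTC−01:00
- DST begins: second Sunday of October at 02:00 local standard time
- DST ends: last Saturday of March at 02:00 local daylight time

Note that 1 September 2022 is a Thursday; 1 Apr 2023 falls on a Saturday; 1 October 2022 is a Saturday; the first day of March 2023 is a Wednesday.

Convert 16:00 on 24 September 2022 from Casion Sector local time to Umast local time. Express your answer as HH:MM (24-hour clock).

15:00

1 September 2022 is a Thursday, so the first Monday is September 5 and the fourth is September 26.
1 April 2023 is a Saturday, so the first Friday is April 7 and the fourth is April 28.
24 September 2022 does not fall between 26 September 2022 and 28 April 2023, so daylight saving is not in effect and Casion Sector is at UTC−01:00.
16:00 Casion Sector + 1h = 17:00 UTC.
1 October 2022 is a Saturday, so the first Sunday is October 2 and the second is October 9.
1 March 2023 is a Wednesday, so Saturdays fall on 4, 11, 18, 25; the last is March 25.
At the standard offset (UTC−02:00), 17:00 UTC − 2h = 15:00 Umast standard time.
The standard-time date in Umast, 24 September 2022, does not fall between 9 October 2022 and 25 March 2023, so daylight saving is not in effect and Umast is at UTC−02:00.
17:00 UTC − 2h = 15:00 Umast.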